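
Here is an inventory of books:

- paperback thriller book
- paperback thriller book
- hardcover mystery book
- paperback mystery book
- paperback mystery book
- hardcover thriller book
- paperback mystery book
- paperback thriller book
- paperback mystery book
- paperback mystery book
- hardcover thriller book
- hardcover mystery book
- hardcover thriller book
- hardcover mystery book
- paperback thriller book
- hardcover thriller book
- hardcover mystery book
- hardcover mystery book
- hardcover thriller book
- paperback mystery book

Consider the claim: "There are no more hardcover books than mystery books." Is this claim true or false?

|hardcover books| = 10.
|mystery books| = 11.
The claim requires 10 ≤ 11, which holds.

True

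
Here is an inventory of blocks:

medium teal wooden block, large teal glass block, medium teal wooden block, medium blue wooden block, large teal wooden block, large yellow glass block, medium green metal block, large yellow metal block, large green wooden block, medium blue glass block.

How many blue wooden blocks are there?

1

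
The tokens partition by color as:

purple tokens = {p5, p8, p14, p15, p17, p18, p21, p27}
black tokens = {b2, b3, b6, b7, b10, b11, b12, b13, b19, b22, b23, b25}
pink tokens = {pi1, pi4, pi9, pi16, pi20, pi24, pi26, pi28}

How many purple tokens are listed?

8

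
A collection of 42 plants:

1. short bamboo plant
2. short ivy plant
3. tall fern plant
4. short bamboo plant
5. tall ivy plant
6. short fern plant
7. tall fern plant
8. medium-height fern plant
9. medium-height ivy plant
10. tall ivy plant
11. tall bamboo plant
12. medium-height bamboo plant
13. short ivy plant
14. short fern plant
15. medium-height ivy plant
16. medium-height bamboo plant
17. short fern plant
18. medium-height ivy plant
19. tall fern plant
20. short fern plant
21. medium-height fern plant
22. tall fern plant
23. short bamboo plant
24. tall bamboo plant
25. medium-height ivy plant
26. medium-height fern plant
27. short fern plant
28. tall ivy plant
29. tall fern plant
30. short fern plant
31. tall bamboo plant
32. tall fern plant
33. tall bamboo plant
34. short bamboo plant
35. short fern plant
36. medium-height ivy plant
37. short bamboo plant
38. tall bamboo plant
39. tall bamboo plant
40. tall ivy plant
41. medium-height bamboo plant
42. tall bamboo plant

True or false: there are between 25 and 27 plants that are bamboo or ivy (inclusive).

True

plants that are bamboo or ivy: 26.
The claim requires 25 ≤ 26 ≤ 27, which holds.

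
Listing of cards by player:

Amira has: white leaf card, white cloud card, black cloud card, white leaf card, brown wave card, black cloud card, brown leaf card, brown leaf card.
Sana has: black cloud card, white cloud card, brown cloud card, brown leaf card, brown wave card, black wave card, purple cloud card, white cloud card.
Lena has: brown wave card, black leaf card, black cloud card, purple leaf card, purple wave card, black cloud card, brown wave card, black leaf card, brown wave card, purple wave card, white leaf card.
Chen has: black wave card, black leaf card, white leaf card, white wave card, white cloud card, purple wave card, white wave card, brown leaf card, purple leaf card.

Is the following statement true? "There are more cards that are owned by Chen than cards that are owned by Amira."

|cards owned by Chen| = 9.
|cards owned by Amira| = 8.
The claim requires 9 > 8, which holds.

True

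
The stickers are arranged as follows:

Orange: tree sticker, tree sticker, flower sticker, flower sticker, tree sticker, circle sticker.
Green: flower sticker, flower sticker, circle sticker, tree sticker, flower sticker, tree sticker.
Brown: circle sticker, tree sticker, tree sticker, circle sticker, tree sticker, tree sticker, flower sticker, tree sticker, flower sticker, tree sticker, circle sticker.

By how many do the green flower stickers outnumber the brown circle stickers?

0

green flower stickers: 3.
brown circle stickers: 3.
3 − 3 = 0.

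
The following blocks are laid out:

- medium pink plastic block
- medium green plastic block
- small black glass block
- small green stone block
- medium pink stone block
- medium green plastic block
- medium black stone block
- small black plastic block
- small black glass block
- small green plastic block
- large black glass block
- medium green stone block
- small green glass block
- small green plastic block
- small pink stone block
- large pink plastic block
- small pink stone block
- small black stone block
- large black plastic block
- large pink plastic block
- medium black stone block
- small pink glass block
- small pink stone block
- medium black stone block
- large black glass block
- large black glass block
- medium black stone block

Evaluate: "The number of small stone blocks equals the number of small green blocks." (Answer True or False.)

There are 5 small stone blocks.
There are 4 small green blocks.
The claim requires 5 = 4, which does not hold.

False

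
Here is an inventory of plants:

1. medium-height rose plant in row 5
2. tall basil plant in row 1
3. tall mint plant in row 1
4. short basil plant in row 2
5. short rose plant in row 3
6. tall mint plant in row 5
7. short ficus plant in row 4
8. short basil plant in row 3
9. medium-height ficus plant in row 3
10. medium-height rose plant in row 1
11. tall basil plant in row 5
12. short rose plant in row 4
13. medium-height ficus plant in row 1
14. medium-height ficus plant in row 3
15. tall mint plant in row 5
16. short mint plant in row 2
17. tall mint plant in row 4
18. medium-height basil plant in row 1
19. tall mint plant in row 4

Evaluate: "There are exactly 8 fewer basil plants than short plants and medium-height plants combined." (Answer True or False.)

|basil plants| = 5.
short plants: 6; medium-height plants: 6; combined: 6 + 6 = 12.
The claim requires 12 − 5 (= 7) to equal 8, which does not hold.

False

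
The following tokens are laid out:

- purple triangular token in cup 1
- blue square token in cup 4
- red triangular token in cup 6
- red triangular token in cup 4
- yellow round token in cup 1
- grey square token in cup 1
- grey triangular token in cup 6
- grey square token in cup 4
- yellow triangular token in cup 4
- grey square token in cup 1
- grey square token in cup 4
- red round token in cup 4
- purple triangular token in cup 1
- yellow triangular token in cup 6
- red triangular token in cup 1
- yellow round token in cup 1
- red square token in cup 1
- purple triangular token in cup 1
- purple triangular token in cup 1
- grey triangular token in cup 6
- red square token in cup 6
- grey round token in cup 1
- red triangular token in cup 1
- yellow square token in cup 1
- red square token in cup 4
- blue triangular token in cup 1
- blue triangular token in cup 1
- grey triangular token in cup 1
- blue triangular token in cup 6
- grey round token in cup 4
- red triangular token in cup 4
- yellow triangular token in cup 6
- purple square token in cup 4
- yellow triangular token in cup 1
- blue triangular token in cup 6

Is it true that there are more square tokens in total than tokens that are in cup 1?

False

There are 10 square tokens.
There are 17 tokens in cup 1.
The claim requires 10 > 17, which does not hold.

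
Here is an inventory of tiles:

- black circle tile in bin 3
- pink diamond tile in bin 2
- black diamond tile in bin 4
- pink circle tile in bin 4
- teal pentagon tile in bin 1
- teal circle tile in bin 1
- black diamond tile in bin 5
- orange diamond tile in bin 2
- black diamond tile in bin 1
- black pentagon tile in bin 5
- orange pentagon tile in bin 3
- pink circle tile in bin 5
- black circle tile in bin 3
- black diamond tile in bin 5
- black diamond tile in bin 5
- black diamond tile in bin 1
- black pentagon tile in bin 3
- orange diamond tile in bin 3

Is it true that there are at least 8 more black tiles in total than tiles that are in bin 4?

|black tiles| = 10.
|tiles in bin 4| = 2.
The claim requires 10 − 2 = 8 ≥ 8, which holds.

True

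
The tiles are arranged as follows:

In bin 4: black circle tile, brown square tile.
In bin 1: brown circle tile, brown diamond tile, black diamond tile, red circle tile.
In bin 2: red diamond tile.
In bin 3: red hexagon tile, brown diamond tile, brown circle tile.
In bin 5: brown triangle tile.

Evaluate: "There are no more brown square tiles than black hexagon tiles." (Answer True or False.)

brown square tiles: 1.
black hexagon tiles: 0.
The claim requires 1 ≤ 0, which does not hold.

False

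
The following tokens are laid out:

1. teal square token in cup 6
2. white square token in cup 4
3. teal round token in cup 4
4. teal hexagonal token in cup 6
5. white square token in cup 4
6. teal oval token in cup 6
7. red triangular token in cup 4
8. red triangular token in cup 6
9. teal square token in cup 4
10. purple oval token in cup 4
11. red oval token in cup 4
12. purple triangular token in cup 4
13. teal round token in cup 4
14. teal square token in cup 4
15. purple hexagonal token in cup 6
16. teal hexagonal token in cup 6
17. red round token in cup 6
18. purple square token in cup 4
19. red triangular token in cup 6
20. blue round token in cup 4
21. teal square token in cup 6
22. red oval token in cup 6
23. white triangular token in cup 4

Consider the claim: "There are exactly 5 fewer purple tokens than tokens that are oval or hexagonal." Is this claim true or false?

There are 4 purple tokens.
There are 7 tokens that are oval or hexagonal.
The claim requires 7 − 4 (= 3) to equal 5, which does not hold.

False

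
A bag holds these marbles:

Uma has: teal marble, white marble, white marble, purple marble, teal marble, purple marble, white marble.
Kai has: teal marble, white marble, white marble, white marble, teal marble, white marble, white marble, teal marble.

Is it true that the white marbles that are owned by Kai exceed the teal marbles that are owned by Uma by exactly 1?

white marbles owned by Kai: 5.
teal marbles owned by Uma: 2.
The claim requires 5 − 2 (= 3) to equal 1, which does not hold.

False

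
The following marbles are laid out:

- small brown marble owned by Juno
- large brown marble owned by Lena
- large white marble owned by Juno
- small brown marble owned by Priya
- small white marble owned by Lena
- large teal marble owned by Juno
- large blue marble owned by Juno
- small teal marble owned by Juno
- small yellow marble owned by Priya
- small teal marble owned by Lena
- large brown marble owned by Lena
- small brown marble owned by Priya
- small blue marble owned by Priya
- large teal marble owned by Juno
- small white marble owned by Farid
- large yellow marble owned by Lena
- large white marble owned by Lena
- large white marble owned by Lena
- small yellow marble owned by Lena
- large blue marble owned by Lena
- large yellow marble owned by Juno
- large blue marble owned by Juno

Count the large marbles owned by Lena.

6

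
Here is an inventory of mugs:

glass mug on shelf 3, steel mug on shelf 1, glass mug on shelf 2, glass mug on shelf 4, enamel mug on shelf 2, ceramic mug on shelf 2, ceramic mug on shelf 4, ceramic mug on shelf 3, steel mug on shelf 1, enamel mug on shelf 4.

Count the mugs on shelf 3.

2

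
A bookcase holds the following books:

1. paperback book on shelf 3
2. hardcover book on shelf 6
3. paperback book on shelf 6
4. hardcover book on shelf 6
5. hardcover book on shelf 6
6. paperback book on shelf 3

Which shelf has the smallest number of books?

Counts by shelf: shelf 6→4, shelf 3→2.
The minimum is 2, held uniquely by shelf 3.

shelf 3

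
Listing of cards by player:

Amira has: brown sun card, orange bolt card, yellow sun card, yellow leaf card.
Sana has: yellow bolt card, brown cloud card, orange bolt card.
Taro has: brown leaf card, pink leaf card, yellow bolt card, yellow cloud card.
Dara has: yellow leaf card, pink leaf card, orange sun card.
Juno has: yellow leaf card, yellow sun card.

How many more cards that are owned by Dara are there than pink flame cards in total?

3

cards owned by Dara: 3.
pink flame cards: 0.
3 − 0 = 3.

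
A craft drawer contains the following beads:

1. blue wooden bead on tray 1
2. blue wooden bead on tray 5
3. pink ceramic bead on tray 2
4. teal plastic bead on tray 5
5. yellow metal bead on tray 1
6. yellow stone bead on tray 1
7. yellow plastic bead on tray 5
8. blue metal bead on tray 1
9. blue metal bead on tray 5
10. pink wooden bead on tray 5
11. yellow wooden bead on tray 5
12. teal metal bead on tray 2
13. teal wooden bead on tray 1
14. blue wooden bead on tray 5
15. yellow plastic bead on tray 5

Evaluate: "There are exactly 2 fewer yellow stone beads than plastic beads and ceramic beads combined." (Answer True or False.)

There is 1 yellow stone bead.
plastic beads: 3; ceramic beads: 1; combined: 3 + 1 = 4.
The claim requires 4 − 1 (= 3) to equal 2, which does not hold.

False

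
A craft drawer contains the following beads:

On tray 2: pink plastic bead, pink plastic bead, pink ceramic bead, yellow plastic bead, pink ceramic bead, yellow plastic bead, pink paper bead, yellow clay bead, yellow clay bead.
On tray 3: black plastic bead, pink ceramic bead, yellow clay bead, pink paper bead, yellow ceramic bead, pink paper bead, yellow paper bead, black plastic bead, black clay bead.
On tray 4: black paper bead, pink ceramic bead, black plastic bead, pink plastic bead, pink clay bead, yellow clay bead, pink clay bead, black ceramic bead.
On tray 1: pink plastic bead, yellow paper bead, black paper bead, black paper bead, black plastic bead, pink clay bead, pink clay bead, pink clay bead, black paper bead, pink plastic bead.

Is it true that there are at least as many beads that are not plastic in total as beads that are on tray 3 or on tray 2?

beads that are not plastic: 25.
beads on tray 3 or on tray 2: 18.
The claim requires 25 ≥ 18, which holds.

True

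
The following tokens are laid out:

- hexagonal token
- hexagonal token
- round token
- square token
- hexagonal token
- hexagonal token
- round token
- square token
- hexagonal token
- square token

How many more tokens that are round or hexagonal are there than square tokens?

tokens that are round or hexagonal: 7.
square tokens: 3.
7 − 3 = 4.

4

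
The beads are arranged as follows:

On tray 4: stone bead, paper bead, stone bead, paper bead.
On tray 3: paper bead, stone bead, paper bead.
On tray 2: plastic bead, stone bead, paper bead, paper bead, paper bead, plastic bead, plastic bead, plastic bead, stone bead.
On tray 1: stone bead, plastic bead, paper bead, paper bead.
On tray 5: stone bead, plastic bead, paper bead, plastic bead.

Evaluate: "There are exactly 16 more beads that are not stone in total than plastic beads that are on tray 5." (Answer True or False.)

There are 17 beads that are not stone.
There are 2 plastic beads on tray 5.
The claim requires 17 − 2 (= 15) to equal 16, which does not hold.

False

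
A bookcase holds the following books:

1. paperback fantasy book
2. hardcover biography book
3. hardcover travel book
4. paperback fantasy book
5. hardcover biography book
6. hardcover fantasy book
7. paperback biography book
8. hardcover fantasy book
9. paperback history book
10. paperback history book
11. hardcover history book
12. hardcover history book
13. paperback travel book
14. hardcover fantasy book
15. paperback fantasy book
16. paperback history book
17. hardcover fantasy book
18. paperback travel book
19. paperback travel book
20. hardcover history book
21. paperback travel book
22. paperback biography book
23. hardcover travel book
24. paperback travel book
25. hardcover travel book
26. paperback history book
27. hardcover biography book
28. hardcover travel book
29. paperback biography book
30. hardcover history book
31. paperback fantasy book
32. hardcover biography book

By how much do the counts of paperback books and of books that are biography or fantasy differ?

paperback books: 16. books that are biography or fantasy: 15.
|16 − 15| = 16 − 15 = 1.

1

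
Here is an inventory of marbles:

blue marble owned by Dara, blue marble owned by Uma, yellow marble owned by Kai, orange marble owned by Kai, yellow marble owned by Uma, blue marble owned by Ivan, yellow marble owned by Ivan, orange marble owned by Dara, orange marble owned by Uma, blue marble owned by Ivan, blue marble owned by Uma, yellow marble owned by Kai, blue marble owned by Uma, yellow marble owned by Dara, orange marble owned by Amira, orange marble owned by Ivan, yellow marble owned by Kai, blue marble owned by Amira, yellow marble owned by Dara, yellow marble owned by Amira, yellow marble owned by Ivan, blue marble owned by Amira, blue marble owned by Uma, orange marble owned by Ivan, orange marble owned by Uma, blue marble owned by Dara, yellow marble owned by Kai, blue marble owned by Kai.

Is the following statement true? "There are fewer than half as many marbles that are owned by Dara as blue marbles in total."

|marbles owned by Dara| = 5.
|blue marbles| = 11.
The claim requires 2 × 5 = 10 < 11, which holds.

True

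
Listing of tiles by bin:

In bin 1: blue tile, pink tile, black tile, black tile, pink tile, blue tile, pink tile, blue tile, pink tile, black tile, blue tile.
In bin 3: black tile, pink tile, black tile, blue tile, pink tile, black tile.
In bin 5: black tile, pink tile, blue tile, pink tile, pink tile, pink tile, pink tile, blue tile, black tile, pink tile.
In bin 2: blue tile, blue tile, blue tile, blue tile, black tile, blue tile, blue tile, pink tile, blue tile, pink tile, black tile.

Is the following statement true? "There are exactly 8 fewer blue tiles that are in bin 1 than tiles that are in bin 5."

False

|blue tiles in bin 1| = 4.
|tiles in bin 5| = 10.
The claim requires 10 − 4 (= 6) to equal 8, which does not hold.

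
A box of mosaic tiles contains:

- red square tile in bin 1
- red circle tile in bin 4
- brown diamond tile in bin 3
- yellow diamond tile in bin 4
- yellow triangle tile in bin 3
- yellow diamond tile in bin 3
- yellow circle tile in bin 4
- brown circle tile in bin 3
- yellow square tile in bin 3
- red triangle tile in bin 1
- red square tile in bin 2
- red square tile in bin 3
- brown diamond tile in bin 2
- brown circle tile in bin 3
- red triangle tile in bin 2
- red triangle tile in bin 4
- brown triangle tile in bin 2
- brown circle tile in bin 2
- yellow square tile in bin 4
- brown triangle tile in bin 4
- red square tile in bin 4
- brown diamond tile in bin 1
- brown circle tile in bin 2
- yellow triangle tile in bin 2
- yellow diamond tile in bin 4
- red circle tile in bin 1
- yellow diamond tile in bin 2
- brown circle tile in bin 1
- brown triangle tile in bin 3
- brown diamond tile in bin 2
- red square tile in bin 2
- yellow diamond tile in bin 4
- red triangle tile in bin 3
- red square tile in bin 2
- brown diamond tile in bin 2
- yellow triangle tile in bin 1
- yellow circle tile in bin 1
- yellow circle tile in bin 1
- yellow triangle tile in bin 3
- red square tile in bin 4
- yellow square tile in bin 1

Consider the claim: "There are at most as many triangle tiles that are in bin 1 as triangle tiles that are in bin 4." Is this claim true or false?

True

triangle tiles in bin 1: 2.
triangle tiles in bin 4: 2.
The claim requires 2 ≤ 2, which holds.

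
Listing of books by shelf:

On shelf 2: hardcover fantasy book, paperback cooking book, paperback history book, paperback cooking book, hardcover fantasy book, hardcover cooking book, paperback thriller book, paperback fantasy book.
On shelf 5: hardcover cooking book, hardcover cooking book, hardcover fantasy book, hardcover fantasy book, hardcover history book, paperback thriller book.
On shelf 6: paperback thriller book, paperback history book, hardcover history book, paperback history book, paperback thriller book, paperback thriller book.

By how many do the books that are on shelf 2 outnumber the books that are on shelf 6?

books on shelf 2: 8.
books on shelf 6: 6.
8 − 6 = 2.

2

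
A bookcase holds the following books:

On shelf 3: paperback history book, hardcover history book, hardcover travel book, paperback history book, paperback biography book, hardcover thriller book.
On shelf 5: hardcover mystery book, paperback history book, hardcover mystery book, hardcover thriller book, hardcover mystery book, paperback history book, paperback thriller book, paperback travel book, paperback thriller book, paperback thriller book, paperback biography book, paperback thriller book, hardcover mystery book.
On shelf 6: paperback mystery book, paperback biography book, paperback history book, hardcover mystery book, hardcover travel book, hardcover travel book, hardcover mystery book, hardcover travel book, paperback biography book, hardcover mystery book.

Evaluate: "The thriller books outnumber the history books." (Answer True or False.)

There are 6 thriller books.
There are 6 history books.
The claim requires 6 > 6, which does not hold.

False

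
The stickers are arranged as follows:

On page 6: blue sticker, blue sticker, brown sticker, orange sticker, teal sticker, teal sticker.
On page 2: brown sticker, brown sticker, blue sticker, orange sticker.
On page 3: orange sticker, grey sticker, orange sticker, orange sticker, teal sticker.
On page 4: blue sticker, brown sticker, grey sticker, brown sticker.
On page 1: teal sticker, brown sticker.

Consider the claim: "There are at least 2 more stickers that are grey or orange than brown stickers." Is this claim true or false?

There are 7 stickers that are grey or orange.
There are 6 brown stickers.
The claim requires 7 − 6 = 1 ≥ 2, which does not hold.

False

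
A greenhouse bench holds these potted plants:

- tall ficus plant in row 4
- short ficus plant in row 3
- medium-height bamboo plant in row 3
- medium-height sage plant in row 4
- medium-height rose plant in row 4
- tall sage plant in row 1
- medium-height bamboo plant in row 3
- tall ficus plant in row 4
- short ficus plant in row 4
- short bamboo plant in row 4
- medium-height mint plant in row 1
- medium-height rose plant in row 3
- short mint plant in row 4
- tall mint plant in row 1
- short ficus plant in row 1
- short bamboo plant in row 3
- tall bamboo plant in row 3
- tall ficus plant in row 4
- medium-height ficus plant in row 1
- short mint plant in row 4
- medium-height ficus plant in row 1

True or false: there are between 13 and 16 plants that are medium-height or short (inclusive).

True

|plants that are medium-height or short| = 15.
The claim requires 13 ≤ 15 ≤ 16, which holds.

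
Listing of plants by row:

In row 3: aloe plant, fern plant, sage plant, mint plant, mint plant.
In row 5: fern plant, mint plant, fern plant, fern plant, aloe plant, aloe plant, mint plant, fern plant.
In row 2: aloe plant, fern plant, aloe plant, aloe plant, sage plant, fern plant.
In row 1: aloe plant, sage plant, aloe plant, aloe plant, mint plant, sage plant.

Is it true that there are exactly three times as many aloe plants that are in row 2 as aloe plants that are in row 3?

True

There are 3 aloe plants in row 2.
There is 1 aloe plant in row 3.
The claim requires 3 = 3 × 1 = 3, which holds.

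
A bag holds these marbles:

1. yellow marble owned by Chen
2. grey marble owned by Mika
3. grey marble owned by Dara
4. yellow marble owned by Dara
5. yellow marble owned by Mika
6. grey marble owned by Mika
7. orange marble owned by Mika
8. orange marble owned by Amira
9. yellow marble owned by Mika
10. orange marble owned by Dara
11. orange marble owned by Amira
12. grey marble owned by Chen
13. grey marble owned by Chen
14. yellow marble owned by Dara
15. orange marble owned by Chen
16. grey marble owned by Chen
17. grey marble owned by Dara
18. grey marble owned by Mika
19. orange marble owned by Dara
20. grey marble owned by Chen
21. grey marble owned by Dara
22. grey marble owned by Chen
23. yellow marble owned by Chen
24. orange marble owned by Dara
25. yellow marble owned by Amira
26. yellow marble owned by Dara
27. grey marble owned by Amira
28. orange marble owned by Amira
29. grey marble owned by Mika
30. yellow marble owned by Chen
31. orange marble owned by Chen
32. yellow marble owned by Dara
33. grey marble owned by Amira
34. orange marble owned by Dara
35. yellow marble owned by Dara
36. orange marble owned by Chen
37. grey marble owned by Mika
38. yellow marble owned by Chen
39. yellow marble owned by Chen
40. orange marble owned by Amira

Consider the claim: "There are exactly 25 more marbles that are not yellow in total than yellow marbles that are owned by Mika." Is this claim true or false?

True

|marbles that are not yellow| = 27.
|yellow marbles owned by Mika| = 2.
The claim requires 27 − 2 (= 25) to equal 25, which holds.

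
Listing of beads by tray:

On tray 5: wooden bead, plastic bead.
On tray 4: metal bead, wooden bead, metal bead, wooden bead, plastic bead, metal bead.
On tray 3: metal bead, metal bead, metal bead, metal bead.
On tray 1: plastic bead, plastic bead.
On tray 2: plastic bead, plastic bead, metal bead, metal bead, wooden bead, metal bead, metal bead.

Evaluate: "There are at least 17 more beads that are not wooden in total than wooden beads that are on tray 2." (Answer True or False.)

beads that are not wooden: 17.
wooden beads on tray 2: 1.
The claim requires 17 − 1 = 16 ≥ 17, which does not hold.

False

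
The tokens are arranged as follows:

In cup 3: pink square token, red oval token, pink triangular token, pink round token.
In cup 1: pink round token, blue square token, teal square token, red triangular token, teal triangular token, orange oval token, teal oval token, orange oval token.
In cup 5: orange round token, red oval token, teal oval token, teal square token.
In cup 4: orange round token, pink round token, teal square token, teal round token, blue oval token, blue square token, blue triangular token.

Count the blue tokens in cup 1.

1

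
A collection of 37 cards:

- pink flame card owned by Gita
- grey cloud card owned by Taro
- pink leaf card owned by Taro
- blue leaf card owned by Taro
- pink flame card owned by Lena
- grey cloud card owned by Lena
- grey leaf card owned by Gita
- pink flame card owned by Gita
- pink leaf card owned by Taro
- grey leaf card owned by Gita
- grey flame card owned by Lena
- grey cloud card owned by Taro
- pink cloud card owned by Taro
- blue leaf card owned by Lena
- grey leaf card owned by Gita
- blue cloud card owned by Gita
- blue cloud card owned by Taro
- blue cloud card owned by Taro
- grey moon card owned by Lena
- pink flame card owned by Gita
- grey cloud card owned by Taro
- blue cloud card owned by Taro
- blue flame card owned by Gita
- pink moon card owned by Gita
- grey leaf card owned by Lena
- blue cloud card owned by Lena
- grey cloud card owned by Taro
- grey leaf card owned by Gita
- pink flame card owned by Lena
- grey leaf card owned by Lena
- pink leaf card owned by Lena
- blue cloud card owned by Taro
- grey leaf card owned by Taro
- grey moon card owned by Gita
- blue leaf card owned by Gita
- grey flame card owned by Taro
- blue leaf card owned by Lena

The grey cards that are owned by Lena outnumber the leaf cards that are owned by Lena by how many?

0

grey cards owned by Lena: 5.
leaf cards owned by Lena: 5.
5 − 5 = 0.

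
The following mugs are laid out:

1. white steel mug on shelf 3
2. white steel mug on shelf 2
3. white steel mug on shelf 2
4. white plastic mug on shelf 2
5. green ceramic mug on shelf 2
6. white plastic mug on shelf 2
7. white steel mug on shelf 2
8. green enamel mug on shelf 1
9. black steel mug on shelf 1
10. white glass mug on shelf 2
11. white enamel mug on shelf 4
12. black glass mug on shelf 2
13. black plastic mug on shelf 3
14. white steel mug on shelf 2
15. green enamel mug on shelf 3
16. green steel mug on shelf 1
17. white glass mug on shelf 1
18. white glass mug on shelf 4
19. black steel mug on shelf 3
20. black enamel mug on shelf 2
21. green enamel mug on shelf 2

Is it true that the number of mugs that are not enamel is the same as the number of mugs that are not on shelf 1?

False

|mugs that are not enamel| = 16.
|mugs that are not on shelf 1| = 17.
The claim requires 16 = 17, which does not hold.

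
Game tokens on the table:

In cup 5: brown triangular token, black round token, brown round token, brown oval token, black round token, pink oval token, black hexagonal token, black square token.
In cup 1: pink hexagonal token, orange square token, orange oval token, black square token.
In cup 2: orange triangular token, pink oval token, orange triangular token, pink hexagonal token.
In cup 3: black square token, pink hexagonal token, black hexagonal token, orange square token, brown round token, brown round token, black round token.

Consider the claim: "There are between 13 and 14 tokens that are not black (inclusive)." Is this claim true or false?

False

|tokens that are not black| = 15.
The claim requires 13 ≤ 15 ≤ 14, which does not hold.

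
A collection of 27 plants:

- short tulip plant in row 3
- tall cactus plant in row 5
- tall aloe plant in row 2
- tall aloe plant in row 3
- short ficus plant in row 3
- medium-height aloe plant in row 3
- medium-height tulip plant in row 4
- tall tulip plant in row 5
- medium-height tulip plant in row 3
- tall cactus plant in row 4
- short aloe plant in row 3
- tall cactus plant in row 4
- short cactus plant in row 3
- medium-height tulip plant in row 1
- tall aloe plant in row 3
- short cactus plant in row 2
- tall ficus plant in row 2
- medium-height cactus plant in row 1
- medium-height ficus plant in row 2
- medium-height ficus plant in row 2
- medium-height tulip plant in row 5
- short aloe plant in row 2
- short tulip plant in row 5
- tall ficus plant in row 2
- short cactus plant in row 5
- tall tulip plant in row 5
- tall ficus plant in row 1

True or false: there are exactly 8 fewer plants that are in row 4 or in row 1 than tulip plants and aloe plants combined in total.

True

|plants in row 4 or in row 1| = 6.
tulip plants: 8; aloe plants: 6; combined: 8 + 6 = 14.
The claim requires 14 − 6 (= 8) to equal 8, which holds.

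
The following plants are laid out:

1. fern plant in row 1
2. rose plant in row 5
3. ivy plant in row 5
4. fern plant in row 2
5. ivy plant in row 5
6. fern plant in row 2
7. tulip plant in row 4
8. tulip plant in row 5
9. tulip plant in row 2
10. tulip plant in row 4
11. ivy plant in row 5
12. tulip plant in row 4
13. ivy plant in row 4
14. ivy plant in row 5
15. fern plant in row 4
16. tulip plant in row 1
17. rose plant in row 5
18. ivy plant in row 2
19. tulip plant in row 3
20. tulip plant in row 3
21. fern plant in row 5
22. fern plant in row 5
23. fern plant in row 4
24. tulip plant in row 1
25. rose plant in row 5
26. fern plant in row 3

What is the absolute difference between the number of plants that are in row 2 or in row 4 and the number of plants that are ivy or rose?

plants in row 2 or in row 4: 10. plants that are ivy or rose: 9.
|10 − 9| = 10 − 9 = 1.

1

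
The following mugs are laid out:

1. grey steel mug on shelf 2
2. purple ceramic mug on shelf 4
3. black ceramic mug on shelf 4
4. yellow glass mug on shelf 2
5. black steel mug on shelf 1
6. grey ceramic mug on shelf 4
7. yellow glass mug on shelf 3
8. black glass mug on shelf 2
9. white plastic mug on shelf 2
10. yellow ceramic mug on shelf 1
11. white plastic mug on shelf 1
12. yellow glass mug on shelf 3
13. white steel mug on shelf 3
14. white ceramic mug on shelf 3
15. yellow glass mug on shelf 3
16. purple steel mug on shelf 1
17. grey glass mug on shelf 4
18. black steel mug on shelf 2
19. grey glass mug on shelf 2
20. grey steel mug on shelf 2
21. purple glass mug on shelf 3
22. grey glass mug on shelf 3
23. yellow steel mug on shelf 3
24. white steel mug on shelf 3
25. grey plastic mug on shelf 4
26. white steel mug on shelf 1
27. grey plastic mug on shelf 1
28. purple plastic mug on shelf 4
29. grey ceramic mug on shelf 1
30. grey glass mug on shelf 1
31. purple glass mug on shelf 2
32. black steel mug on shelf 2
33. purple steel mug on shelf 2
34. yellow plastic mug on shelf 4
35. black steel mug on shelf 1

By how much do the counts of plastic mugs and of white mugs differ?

plastic mugs: 6. white mugs: 6.
|6 − 6| = 6 − 6 = 0.

0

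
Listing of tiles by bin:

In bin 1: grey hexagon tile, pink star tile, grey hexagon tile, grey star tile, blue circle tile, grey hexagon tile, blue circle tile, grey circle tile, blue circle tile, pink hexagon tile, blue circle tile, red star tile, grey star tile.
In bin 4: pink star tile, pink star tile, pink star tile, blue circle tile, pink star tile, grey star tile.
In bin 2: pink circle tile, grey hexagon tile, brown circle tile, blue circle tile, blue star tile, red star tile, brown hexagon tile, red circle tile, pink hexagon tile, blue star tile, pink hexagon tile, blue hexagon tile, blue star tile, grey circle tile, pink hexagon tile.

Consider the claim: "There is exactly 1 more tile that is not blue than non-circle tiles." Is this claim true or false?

True

There are 24 tiles that are not blue.
There are 23 non-circle tiles.
The claim requires 24 − 23 (= 1) to equal 1, which holds.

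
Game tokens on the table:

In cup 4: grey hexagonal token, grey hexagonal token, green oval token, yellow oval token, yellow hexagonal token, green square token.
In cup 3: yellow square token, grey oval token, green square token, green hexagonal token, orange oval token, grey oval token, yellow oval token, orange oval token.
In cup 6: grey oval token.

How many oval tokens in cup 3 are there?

5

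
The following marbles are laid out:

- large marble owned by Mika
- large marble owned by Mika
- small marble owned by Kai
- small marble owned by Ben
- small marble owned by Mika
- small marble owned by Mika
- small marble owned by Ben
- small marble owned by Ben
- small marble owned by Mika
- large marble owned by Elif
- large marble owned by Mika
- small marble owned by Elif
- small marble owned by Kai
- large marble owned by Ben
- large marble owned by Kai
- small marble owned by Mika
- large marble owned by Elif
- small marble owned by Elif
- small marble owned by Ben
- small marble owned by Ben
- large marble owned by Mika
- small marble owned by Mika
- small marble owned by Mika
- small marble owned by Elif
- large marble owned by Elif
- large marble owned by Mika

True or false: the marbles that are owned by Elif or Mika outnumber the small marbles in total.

Count of marbles owned by Elif or Mika: 17.
There are 16 small marbles.
The claim requires 17 > 16, which holds.

True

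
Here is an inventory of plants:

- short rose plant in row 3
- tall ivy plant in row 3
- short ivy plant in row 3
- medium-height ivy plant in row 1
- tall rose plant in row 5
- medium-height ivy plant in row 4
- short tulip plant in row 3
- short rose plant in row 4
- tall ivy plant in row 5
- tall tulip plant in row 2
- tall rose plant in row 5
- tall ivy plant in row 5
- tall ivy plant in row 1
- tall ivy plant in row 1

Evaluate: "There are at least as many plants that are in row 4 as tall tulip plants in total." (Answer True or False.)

There are 2 plants in row 4.
There is 1 tall tulip plant.
The claim requires 2 ≥ 1, which holds.

True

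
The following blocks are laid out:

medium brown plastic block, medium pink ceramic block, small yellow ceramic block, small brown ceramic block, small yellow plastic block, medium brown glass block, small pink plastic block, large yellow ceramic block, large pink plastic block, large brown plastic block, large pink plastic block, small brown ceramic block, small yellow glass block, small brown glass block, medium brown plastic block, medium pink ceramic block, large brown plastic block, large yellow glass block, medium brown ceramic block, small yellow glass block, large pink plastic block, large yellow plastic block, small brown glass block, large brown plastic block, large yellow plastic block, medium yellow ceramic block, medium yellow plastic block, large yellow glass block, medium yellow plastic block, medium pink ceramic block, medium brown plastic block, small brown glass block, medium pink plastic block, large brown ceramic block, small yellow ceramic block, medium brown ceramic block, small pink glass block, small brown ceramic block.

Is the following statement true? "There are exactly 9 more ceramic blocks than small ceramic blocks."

False

ceramic blocks: 13.
small ceramic blocks: 5.
The claim requires 13 − 5 (= 8) to equal 9, which does not hold.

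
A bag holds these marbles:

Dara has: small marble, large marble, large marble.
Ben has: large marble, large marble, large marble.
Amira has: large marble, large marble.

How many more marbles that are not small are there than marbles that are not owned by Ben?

marbles that are not small: 7.
marbles that are not owned by Ben: 5.
7 − 5 = 2.

2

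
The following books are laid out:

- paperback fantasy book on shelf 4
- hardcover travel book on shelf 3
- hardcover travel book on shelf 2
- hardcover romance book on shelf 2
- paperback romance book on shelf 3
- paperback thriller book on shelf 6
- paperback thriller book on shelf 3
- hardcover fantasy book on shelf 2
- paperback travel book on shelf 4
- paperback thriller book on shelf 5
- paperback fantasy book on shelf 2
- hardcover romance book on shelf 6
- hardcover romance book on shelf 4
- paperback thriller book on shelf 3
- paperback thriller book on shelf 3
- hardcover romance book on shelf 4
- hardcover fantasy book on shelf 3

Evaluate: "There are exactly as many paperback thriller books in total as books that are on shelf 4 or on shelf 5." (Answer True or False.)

True

|paperback thriller books| = 5.
|books on shelf 4 or on shelf 5| = 5.
The claim requires 5 = 5, which holds.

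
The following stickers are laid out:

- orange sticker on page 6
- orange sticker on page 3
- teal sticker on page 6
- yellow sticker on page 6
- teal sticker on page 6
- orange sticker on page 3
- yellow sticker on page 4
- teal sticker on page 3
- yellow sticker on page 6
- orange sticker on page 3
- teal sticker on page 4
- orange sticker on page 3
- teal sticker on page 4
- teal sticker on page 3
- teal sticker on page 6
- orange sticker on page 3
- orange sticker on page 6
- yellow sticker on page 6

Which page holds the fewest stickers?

page 4

Counts by page: page 6→8, page 3→7, page 4→3.
The minimum is 3, held uniquely by page 4.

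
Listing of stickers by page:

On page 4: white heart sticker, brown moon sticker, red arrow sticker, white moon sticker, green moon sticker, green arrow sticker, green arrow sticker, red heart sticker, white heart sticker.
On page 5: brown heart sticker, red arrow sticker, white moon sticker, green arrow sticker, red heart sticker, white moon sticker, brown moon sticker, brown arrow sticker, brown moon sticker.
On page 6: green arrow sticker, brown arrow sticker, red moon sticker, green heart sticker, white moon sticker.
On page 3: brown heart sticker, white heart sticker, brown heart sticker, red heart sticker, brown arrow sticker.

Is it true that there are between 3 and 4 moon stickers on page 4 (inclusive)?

True

There are 3 moon stickers on page 4.
The claim requires 3 ≤ 3 ≤ 4, which holds.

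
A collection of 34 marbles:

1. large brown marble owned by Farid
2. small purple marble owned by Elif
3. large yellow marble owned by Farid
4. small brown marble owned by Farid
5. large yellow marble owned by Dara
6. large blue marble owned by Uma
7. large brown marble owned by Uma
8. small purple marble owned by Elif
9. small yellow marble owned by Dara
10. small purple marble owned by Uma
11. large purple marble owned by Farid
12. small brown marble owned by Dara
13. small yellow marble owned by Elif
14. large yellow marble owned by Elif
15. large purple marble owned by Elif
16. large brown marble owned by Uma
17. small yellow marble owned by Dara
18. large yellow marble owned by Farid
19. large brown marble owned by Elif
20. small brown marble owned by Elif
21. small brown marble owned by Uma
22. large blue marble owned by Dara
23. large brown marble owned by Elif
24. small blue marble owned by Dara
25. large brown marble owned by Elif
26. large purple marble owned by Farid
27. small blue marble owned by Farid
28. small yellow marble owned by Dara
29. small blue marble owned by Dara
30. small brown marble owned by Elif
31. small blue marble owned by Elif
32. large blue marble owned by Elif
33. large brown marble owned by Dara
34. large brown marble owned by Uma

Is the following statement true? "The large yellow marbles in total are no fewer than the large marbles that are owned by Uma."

|large yellow marbles| = 4.
|large marbles owned by Uma| = 4.
The claim requires 4 ≥ 4, which holds.

True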